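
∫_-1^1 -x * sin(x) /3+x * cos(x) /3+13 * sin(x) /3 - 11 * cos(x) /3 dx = -8*sin(1) + 2*cos(1)/3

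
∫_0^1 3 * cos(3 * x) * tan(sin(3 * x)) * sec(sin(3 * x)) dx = -1 + sec(sin(3))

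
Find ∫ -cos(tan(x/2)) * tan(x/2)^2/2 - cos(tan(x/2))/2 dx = -sin(tan(x/2)) + C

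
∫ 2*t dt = t^2 + C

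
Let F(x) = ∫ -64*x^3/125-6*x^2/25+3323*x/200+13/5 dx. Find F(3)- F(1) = 2967/50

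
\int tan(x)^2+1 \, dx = tan(x) + C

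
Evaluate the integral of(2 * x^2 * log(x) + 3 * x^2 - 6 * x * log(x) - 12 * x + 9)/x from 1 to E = -4 + 2*(-3 + E)^2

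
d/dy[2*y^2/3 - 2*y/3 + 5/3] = 4*y/3 - 2/3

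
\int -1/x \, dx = -log(x) + C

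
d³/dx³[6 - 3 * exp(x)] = -3*exp(x)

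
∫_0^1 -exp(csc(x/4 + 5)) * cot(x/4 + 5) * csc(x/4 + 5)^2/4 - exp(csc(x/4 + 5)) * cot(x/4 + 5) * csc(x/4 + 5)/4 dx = exp(csc(21/4))*csc(21/4) - exp(csc(5))*csc(5)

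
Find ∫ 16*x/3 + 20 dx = 8*x^2/3 + 20*x + C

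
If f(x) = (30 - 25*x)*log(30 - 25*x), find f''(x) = -125/(5*x - 6)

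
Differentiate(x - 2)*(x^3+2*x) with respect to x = 4*x^3 - 6*x^2 + 4*x - 4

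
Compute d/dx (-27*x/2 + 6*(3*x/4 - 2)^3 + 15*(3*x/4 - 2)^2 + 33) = 243*x^2/32 - 189*x/8 - 9/2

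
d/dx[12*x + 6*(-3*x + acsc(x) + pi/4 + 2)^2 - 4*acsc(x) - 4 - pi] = (108*x^3*sqrt(1 - 1/x^2) - 36*x^2*sqrt(1 - 1/x^2)*acsc(x) - 60*x^2*sqrt(1 - 1/x^2) - 9*pi*x^2*sqrt(1 - 1/x^2) + 36*x - 12*acsc(x) - 20 - 3*pi)/(x^2*sqrt(1 - 1/x^2))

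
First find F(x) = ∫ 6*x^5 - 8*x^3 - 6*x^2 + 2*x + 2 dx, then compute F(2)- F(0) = 24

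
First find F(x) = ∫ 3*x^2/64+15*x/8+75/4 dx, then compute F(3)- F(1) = 1453/32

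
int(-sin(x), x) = cos(x) + C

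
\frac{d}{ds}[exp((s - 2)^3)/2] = 3*s^2*exp(s^3 - 6*s^2 + 12*s - 8)/2 - 6*s*exp(s^3 - 6*s^2 + 12*s - 8) + 6*exp(s^3 - 6*s^2 + 12*s - 8)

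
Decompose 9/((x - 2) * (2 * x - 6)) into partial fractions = -9/(2*(x - 2)) + 9/(2*(x - 3))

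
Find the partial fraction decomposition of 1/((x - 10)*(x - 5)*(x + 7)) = 1/(204*(x + 7)) - 1/(60*(x - 5)) + 1/(85*(x - 10))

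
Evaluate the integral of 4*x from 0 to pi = 2*pi^2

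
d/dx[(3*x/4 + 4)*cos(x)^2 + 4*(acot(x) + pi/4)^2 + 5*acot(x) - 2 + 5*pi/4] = (-3*x^3*sin(2*x) - 16*x^2*sin(2*x) + 3*x^2*cos(x)^2 - 3*x*sin(2*x) - 16*sin(2*x) + 3*cos(x)^2 - 32*acot(x) - 8*pi - 20)/(4*x^2 + 4)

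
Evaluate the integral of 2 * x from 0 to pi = pi^2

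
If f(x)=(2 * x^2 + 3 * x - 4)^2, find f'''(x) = 96*x + 72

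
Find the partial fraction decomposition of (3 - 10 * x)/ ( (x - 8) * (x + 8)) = -83/(16*(x + 8)) - 77/(16*(x - 8))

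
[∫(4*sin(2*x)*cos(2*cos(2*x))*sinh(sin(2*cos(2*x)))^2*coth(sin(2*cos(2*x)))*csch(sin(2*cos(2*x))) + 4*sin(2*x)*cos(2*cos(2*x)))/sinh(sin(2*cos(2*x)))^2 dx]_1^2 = coth(sin(2*cos(4))) + csch(sin(2*cos(4))) - csch(sin(2*cos(2))) - coth(sin(2*cos(2)))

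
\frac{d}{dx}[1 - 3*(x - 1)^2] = 6 - 6*x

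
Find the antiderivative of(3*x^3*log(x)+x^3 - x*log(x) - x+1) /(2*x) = (x^3 - x + 1)*log(x)/2 + C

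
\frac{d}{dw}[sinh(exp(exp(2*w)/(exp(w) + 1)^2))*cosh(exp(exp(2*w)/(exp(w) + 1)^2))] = 2*exp(2*w)*exp(exp(2*w)/(exp(2*w) + 2*exp(w) + 1))*cosh(2*exp(exp(2*w)/(exp(2*w) + 2*exp(w) + 1)))/(exp(3*w) + 3*exp(2*w) + 3*exp(w) + 1)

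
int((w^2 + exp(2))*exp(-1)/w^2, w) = w*exp(-1) - E/w + C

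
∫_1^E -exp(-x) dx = -exp(-1) + exp(-E)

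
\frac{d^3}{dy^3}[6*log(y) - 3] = 12/y^3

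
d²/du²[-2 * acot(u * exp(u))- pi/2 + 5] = (-2*u^3*exp(3*u) - 4*u^2*exp(3*u) - 4*u*exp(3*u) + 2*u*exp(u) + 4*exp(u))/(u^4*exp(4*u) + 2*u^2*exp(2*u) + 1)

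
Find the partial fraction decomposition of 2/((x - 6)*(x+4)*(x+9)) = 2/(75*(x + 9)) - 1/(25*(x + 4)) + 1/(75*(x - 6))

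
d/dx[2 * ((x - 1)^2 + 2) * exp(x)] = 2*x^2*exp(x) + 2*exp(x)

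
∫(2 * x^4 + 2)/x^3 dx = (x^4 - 1)/x^2 + C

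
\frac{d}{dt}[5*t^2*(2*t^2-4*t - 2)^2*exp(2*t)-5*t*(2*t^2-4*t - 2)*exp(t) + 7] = 40*t^6*exp(2*t) - 40*t^5*exp(2*t) - 320*t^4*exp(2*t) + 320*t^3*exp(2*t) - 10*t^3*exp(t) + 280*t^2*exp(2*t) - 10*t^2*exp(t) + 40*t*exp(2*t) + 50*t*exp(t) + 10*exp(t)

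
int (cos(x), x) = sin(x) + C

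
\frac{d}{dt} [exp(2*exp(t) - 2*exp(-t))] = (2*exp(2*exp(t) - 2*exp(-t)) + 2*exp(2*t + 2*exp(t) - 2*exp(-t)))*exp(-t)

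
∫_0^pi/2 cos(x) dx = 1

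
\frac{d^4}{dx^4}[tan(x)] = 24*tan(x)^5 + 40*tan(x)^3 + 16*tan(x)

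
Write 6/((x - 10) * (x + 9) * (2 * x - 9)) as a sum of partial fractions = -8/(99*(2*x - 9)) + 2/(171*(x + 9)) + 6/(209*(x - 10))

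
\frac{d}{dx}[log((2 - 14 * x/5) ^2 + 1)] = (392*x - 280)/(196*x^2 - 280*x + 125)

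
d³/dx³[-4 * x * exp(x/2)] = -x*exp(x/2)/2 - 3*exp(x/2)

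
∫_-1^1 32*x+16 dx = 32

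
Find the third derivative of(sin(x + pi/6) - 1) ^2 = -4*sin(2*x + pi/3) + 2*cos(x + pi/6)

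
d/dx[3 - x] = -1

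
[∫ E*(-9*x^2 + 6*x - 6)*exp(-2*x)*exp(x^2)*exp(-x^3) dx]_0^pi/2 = -3*E + 3*exp(-pi^3/8 - pi + 1 + pi^2/4)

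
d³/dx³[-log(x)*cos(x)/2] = (-x^3*log(x)*sin(x) + 3*x^2*cos(x) - 3*x*sin(x) - 2*cos(x))/(2*x^3)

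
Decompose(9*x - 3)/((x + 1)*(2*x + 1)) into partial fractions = -15/(2*x + 1) + 12/(x + 1)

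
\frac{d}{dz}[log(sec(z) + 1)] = tan(z)*sec(z)/(sec(z) + 1)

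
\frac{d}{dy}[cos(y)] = -sin(y)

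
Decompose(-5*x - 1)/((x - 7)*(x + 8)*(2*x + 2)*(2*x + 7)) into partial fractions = 22/(315*(2*x + 7)) - 13/(630*(x + 8)) - 1/(140*(x + 1)) - 1/(140*(x - 7))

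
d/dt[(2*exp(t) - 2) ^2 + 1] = 8*exp(2*t) - 8*exp(t)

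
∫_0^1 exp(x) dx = -1 + E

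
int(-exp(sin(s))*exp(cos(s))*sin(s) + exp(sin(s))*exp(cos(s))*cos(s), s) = exp(sqrt(2)*sin(s + pi/4)) + C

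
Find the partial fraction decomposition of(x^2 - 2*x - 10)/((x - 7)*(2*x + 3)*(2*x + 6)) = 19/(102*(2*x + 3)) + 1/(12*(x + 3)) + 5/(68*(x - 7))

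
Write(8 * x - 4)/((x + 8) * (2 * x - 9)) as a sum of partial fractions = 64/(25*(2*x - 9)) + 68/(25*(x + 8))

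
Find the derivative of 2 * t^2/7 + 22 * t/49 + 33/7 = 4*t/7 + 22/49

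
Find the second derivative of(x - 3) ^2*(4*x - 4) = 24*x - 56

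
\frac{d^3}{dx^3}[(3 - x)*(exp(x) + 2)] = -x*exp(x)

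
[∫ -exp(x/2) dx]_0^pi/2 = 2 - 2*exp(pi/4)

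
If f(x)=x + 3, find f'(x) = 1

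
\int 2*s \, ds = s^2 + C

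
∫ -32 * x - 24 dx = -16*x^2 - 24*x + C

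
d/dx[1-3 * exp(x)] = -3*exp(x)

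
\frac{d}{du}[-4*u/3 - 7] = -4/3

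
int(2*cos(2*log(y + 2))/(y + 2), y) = sin(2*log(y + 2)) + C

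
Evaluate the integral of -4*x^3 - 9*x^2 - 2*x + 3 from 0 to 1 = -2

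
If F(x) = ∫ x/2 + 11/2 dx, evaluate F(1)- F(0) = 23/4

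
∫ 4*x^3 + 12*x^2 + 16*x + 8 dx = x^4 + 4*x^3 + 8*x^2 + 8*x + C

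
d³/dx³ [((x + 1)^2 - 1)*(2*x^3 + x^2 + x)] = 120*x^2 + 120*x + 18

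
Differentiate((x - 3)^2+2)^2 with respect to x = 4*x^3 - 36*x^2 + 116*x - 132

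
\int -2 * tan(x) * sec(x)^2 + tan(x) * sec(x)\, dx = (1 - sec(x))*sec(x) + C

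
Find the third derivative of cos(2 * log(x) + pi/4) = 4*sqrt(2)*(-sin(2*log(x)) + 2*cos(2*log(x)))/x^3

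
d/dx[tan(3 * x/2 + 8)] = 3*tan(3*x/2 + 8)^2/2 + 3/2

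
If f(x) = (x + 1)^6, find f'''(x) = 120*x^3 + 360*x^2 + 360*x + 120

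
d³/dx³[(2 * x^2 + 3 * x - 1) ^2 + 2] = 96*x + 72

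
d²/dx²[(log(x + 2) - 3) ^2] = (8 - 2*log(x + 2))/(x^2 + 4*x + 4)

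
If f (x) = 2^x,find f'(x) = 2^x*log(2)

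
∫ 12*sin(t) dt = -12*cos(t) + C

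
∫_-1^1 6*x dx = 0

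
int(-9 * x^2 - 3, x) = -3*x^3 - 3*x + C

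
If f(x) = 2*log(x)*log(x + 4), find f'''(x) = (4*x^3*log(x) + 4*x^3*log(x + 4) - 12*x^3 + 48*x^2*log(x + 4) - 72*x^2 + 192*x*log(x + 4) - 96*x + 256*log(x + 4))/(x^6 + 12*x^5 + 48*x^4 + 64*x^3)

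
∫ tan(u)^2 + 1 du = tan(u) + C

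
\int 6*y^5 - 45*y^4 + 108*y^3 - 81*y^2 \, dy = y^6 - 9*y^5 + 27*y^4 - 27*y^3 + C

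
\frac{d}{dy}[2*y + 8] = 2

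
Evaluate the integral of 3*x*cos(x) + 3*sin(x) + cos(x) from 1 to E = -4*sin(1) + (1 + 3*E)*sin(E)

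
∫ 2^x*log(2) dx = 2^x + C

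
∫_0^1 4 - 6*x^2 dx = 2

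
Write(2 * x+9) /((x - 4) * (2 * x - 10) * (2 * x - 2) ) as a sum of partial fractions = 11/(48*(x - 1)) - 17/(12*(x - 4)) + 19/(16*(x - 5))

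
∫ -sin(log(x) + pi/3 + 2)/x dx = cos(log(x) + pi/3 + 2) + C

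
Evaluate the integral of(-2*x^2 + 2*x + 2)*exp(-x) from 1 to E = -4*exp(-1) + (2*E + 2*exp(2))*exp(-E)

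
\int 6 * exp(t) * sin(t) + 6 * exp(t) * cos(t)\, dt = 6*exp(t)*sin(t) + C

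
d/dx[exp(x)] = exp(x)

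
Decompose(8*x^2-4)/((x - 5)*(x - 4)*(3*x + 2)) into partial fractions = -2/(119*(3*x + 2)) - 62/(7*(x - 4)) + 196/(17*(x - 5))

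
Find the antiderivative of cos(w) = sin(w) + C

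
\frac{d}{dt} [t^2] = 2*t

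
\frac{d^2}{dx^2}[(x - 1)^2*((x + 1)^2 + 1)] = 12*x^2 - 2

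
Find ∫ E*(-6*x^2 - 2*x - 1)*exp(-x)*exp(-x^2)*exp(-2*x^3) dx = exp(-2*x^3 - x^2 - x + 1) + C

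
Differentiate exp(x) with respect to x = exp(x)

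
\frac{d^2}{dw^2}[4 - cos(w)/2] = cos(w)/2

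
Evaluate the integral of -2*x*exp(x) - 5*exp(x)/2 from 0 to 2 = 1/2 - 9*exp(2)/2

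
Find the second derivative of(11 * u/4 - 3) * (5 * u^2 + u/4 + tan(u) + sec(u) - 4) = 11*u*sin(u)/(2*cos(u)^3) + 165*u/2 - 11*u/(4*cos(u)) + 11*u/(2*cos(u)^3) + 11*sin(u)/(2*cos(u)^2) - 6*sin(u)/cos(u)^3 - 229/8 + 3/cos(u) + 11/(2*cos(u)^2) - 6/cos(u)^3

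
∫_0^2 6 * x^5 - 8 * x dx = 48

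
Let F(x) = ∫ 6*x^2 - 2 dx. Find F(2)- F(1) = 12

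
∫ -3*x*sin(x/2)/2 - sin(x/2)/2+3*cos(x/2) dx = (3*x + 1)*cos(x/2) + C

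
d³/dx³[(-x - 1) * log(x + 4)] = (x + 10)/(x^3 + 12*x^2 + 48*x + 64)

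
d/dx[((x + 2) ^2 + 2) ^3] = 6*x^5 + 60*x^4 + 264*x^3 + 624*x^2 + 792*x + 432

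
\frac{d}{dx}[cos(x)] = -sin(x)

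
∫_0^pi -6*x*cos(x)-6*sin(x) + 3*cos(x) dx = 0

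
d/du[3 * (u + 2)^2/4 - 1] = 3*u/2 + 3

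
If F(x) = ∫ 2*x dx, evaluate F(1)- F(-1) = 0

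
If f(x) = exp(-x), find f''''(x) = exp(-x)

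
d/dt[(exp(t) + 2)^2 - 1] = 2*exp(2*t) + 4*exp(t)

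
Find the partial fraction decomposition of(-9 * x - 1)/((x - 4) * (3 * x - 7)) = 66/(5*(3*x - 7)) - 37/(5*(x - 4))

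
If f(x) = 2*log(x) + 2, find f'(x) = 2/x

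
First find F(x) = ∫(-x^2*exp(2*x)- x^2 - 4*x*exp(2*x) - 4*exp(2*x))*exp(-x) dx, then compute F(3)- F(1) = -17*exp(3) - 5*exp(-1) + 17*exp(-3) + 5*E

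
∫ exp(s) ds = exp(s) + C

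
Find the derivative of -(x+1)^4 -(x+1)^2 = -4*x^3 - 12*x^2 - 14*x - 6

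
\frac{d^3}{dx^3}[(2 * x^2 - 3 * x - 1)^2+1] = 96*x - 72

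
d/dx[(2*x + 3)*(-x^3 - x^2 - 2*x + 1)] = -8*x^3 - 15*x^2 - 14*x - 4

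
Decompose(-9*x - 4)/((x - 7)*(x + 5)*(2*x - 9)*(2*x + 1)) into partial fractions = 1/(675*(2*x + 1)) + 89/(475*(2*x - 9)) - 41/(2052*(x + 5)) - 67/(900*(x - 7))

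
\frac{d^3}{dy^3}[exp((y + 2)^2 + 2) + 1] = 8*y^3*exp(y^2 + 4*y + 6) + 48*y^2*exp(y^2 + 4*y + 6) + 108*y*exp(y^2 + 4*y + 6) + 88*exp(y^2 + 4*y + 6)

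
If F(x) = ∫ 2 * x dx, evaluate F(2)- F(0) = 4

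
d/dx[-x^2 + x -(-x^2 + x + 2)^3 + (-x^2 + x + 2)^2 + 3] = 6*x^5 - 15*x^4 - 8*x^3 + 27*x^2 + 4*x - 7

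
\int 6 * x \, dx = 3*x^2 + C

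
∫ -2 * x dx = -x^2 + C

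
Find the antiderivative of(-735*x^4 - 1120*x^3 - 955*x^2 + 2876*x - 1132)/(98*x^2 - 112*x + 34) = -5*x^3/2 - 10*x^2 - 30*x + log((7*x - 4)^2 + 1) + C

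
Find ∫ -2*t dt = -t^2 + C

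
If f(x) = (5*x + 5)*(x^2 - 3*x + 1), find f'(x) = 15*x^2 - 20*x - 10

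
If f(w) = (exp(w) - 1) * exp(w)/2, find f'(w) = exp(2*w) - exp(w)/2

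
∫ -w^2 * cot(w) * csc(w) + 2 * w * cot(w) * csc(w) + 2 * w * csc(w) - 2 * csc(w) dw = w*(w - 2)*csc(w) + C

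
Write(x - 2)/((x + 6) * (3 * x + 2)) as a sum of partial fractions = -1/(2*(3*x + 2)) + 1/(2*(x + 6))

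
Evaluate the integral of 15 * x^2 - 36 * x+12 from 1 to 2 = -7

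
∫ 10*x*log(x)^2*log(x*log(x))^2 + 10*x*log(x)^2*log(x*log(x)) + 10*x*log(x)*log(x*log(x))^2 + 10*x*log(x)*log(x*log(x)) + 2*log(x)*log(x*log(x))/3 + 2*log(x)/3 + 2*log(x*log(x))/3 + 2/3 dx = x*(15*x*log(x)*log(x*log(x)) + 2)*log(x)*log(x*log(x))/3 + C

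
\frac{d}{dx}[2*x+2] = 2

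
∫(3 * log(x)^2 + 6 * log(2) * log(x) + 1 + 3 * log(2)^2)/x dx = log(2*x)^3 + log(2*x) + C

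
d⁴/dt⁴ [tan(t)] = 24*tan(t)^5 + 40*tan(t)^3 + 16*tan(t)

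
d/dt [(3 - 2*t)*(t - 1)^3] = -8*t^3 + 27*t^2 - 30*t + 11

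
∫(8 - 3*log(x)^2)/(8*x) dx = -log(x)^3/8 + log(x) + C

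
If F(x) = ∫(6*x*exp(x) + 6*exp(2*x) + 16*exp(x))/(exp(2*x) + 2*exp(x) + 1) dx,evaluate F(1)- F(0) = -5 + 16*E/(1 + E)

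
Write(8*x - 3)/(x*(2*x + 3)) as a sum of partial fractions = 10/(2*x + 3) - 1/x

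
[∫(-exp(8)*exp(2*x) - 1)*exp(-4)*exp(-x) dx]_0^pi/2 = -exp(pi/2 + 4) - exp(-4) + exp(-4 - pi/2) + exp(4)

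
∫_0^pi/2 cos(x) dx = 1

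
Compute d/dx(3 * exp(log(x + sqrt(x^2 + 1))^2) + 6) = (6*x*exp(log(x + sqrt(x^2 + 1))^2)*log(x + sqrt(x^2 + 1)) + 6*sqrt(x^2 + 1)*exp(log(x + sqrt(x^2 + 1))^2)*log(x + sqrt(x^2 + 1)))/(x^2 + x*sqrt(x^2 + 1) + 1)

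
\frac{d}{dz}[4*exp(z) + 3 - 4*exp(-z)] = (4*exp(2*z) + 4)*exp(-z)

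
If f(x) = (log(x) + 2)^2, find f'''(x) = (4*log(x) + 2)/x^3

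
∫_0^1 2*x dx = 1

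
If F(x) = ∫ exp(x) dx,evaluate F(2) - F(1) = -E + exp(2)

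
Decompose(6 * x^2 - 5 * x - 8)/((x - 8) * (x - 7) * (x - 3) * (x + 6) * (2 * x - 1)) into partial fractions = 48/(4225*(2*x - 1)) + 17/(1521*(x + 6)) + 31/(900*(x - 3)) - 251/(676*(x - 7)) + 8/(25*(x - 8))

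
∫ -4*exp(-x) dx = 4*exp(-x) + C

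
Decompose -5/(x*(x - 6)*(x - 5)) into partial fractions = 1/(x - 5) - 5/(6*(x - 6)) - 1/(6*x)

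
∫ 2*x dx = x^2 + C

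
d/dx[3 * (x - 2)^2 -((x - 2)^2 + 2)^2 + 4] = -4*x^3 + 24*x^2 - 50*x + 36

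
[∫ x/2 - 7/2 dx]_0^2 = -6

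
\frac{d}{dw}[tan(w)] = cos(w)^(-2)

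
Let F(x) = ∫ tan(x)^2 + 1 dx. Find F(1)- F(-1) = 2*tan(1)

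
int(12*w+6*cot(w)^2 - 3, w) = 6*w^2 - 9*w - 6*cot(w) + C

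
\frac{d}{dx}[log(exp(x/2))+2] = 1/2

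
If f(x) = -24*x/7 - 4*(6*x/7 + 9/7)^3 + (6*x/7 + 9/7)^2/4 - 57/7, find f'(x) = -2592*x^2/343 - 7650*x/343 - 6819/343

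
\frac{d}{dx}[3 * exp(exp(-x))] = -3*exp(-x + exp(-x))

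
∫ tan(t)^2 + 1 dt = tan(t) + C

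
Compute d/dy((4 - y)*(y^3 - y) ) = -4*y^3 + 12*y^2 + 2*y - 4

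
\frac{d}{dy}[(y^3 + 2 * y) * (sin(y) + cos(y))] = sqrt(2)*(y^3*cos(y + pi/4) + 3*y^2*sin(y + pi/4) + 2*y*cos(y + pi/4) + 2*sin(y + pi/4))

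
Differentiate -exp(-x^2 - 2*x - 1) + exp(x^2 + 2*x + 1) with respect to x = (2*x*exp(2*x^2 + 4*x + 2) + 2*x + 2*exp(2*x^2 + 4*x + 2) + 2)*exp(-x^2 - 2*x - 1)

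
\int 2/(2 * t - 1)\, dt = log(12*t - 6) + C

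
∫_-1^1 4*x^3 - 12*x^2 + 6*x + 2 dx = -4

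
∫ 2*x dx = x^2 + C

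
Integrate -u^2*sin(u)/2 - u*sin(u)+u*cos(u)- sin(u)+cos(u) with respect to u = (u^2/2 + u + 1)*cos(u) + C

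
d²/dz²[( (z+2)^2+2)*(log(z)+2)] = (2*z^2*log(z) + 7*z^2 + 4*z - 6)/z^2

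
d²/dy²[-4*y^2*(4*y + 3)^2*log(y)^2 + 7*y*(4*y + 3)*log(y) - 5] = (-768*y^3*log(y)^2 - 896*y^3*log(y) - 128*y^3 - 576*y^2*log(y)^2 - 960*y^2*log(y) - 192*y^2 - 72*y*log(y)^2 - 160*y*log(y) + 12*y + 21)/y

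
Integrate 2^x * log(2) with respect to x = 2^x + C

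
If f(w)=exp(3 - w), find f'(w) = -exp(3 - w)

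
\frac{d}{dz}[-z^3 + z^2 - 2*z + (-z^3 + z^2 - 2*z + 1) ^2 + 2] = 6*z^5 - 10*z^4 + 20*z^3 - 21*z^2 + 14*z - 6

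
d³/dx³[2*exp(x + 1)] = 2*exp(x + 1)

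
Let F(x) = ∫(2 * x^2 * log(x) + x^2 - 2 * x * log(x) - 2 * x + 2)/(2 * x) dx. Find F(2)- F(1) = log(2)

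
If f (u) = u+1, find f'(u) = 1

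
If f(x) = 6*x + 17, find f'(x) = 6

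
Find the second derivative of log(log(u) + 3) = (-log(u) - 4)/(u^2*log(u)^2 + 6*u^2*log(u) + 9*u^2)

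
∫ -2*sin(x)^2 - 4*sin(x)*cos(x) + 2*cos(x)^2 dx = sqrt(2)*sin(2*x + pi/4) + C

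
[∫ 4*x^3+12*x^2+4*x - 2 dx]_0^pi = -3 + (3 + pi)*(-pi + 1 + pi^2 + pi^3)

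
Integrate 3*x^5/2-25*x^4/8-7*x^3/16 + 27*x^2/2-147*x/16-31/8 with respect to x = x^6/4 - 5*x^5/8 - 7*x^4/64 + 9*x^3/2 - 147*x^2/32 - 31*x/8 + C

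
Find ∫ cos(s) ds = sin(s) + C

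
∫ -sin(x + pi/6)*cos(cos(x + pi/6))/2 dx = sin(cos(x + pi/6))/2 + C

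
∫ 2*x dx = x^2 + C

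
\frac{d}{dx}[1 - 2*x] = -2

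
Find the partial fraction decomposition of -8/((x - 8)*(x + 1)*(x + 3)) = -4/(11*(x + 3)) + 4/(9*(x + 1)) - 8/(99*(x - 8))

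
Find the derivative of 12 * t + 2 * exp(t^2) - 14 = 4*t*exp(t^2) + 12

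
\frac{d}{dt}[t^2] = 2*t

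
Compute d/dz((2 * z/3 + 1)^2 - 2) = 8*z/9 + 4/3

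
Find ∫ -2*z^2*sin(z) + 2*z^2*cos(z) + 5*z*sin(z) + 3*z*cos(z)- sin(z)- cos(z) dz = sqrt(2)*z*(2*z - 1)*sin(z + pi/4) + C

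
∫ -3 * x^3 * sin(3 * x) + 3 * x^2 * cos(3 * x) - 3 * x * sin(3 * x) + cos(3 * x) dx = x*(x^2 + 1)*cos(3*x) + C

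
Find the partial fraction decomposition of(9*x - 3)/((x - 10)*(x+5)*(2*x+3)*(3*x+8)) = -729/(1862*(3*x + 8)) + 132/(1127*(2*x + 3)) + 16/(245*(x + 5)) + 29/(4370*(x - 10))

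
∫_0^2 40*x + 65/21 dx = 1810/21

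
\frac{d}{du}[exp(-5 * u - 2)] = -5*exp(-5*u - 2)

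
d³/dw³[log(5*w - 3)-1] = 250/(125*w^3 - 225*w^2 + 135*w - 27)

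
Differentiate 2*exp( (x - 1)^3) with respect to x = 6*x^2*exp(x^3 - 3*x^2 + 3*x - 1) - 12*x*exp(x^3 - 3*x^2 + 3*x - 1) + 6*exp(x^3 - 3*x^2 + 3*x - 1)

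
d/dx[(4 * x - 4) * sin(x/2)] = 2*x*cos(x/2) + 4*sin(x/2) - 2*cos(x/2)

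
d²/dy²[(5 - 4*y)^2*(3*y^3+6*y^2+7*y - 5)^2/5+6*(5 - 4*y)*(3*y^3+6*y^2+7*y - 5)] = 8064*y^6/5 + 9072*y^5/5 + 198*y^4 - 5424*y^3 - 8952*y^2/5 + 480*y + 1194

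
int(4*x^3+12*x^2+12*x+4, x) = x^4 + 4*x^3 + 6*x^2 + 4*x + C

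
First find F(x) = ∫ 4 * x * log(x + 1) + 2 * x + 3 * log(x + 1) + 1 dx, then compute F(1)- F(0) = 6*log(2)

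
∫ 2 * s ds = s^2 + C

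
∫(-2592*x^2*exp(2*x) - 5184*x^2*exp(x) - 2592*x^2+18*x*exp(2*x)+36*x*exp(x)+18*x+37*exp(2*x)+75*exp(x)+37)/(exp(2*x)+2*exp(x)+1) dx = (-(exp(x) + 1)*(864*x^3 - 9*x^2 - 37*x + 5) + exp(x))/(exp(x) + 1) + C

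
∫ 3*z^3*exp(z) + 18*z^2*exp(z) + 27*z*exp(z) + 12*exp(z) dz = 3*(z + 1)^3*exp(z) + C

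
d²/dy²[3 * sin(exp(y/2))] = 3*exp(y/2)*cos(exp(y/2))/4 - 3*exp(y)*sin(exp(y/2))/4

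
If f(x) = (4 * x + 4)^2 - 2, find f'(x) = 32*x + 32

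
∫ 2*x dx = x^2 + C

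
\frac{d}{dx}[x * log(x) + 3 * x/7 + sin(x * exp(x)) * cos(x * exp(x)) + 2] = -2*x*exp(x)*sin(x*exp(x))^2 + x*exp(x) - 2*exp(x)*sin(x*exp(x))^2 + exp(x) + log(x) + 10/7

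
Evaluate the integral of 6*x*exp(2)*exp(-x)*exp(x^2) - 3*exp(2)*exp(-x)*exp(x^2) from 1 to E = -3*exp(2) + 3*exp(-E + 2 + exp(2))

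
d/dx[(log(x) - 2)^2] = (2*log(x) - 4)/x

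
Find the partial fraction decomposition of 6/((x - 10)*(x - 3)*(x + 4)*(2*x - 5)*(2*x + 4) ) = 16/(585*(2*x - 5)) + 3/(2548*(x + 4)) - 1/(360*(x + 2)) - 3/(245*(x - 3)) + 1/(5880*(x - 10))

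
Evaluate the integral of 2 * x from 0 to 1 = 1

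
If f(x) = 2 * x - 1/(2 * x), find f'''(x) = 3/x^4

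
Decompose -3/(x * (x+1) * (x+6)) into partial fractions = -1/(10*(x + 6)) + 3/(5*(x + 1)) - 1/(2*x)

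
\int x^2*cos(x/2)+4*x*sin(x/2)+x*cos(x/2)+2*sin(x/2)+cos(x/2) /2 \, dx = (2*x^2 + 2*x + 1)*sin(x/2) + C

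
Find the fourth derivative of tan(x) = 24*tan(x)^5 + 40*tan(x)^3 + 16*tan(x)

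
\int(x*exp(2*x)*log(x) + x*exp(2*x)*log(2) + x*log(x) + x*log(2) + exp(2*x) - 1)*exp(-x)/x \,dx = 2*log(2*x)*sinh(x) + C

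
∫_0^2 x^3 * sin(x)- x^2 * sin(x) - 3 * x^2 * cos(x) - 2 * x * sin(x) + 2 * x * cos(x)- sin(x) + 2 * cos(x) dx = -1 + cos(2)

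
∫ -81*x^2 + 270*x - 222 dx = -27*x^3 + 135*x^2 - 222*x + C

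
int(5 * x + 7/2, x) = 5*x^2/2 + 7*x/2 + C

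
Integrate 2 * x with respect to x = x^2 + C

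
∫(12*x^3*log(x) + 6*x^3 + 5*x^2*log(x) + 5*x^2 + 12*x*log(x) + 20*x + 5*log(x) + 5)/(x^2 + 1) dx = x*(6*x + 5)*log(x) + 7*log(x^2 + 1) + C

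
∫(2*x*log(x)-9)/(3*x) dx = (2*x - 9)*(log(x) - 1)/3 + C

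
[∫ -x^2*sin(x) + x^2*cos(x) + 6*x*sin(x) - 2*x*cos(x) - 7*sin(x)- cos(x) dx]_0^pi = -2 - (-2 + pi)^2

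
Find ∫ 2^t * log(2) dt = 2^t + C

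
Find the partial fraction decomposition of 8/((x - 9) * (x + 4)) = -8/(13*(x + 4)) + 8/(13*(x - 9))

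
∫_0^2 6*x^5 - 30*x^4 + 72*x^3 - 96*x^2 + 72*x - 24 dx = 0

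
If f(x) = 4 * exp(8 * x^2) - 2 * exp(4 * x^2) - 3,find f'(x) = 64*x*exp(8*x^2) - 16*x*exp(4*x^2)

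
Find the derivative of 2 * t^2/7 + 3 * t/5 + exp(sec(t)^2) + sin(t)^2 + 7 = 4*t/7 + 2*exp(sec(t)^2)*tan(t)*sec(t)^2 + sin(2*t) + 3/5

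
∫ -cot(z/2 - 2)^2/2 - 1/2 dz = cot(z/2 - 2) + C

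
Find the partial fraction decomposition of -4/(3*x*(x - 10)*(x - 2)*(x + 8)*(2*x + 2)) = -1/(15120*(x + 8)) + 2/(693*(x + 1)) + 1/(720*(x - 2)) - 1/(23760*(x - 10)) - 1/(240*x)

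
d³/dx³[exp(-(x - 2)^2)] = (-8*x^3 + 48*x^2 - 84*x + 40)*exp(-x^2 + 4*x - 4)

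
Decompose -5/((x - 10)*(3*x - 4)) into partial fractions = 15/(26*(3*x - 4)) - 5/(26*(x - 10))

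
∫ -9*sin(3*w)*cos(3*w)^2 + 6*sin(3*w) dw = (cos(6*w) - 3)*cos(3*w)/2 + C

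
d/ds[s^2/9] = 2*s/9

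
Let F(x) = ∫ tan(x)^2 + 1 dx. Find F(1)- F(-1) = 2*tan(1)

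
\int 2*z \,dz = z^2 + C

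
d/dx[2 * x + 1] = 2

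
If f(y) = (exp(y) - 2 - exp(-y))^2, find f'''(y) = (8*exp(4*y) - 4*exp(3*y) - 4*exp(y) - 8)*exp(-2*y)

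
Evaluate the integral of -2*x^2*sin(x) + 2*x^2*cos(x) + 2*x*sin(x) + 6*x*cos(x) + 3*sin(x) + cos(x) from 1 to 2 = 11*cos(2) - 3*sin(1) - 3*cos(1) + 11*sin(2)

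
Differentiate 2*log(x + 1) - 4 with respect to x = 2/(x + 1)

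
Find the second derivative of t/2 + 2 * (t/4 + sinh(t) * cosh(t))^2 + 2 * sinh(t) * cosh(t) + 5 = 2*t*sinh(2*t) + 8*(cosh(2*t) - 1)^2 + 4*sinh(2*t) + 18*cosh(2*t) - 47/4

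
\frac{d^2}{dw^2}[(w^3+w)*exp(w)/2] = w^3*exp(w)/2 + 3*w^2*exp(w) + 7*w*exp(w)/2 + exp(w)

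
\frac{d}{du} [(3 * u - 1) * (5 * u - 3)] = 30*u - 14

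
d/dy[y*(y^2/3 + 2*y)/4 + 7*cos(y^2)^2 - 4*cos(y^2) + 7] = y*(y/4 + 8*sin(y^2) - 14*sin(2*y^2) + 1)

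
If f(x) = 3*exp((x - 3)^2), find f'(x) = 6*x*exp(x^2 - 6*x + 9) - 18*exp(x^2 - 6*x + 9)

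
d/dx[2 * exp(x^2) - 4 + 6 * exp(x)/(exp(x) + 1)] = (4*x*exp(x^2) + 8*x*exp(x^2 + x) + 4*x*exp(x^2 + 2*x) + 6*exp(x))/(exp(2*x) + 2*exp(x) + 1)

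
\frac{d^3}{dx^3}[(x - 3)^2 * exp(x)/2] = x^2*exp(x)/2 - 3*exp(x)/2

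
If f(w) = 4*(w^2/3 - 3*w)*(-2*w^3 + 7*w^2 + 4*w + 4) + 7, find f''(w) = -160*w^3/3 + 400*w^2 - 472*w - 256/3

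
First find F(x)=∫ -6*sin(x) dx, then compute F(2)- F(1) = -6*cos(1) + 6*cos(2)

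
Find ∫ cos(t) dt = sin(t) + C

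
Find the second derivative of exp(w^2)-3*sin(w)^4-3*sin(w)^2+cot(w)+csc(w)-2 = 4*w^2*exp(w^2) + 2*exp(w^2) + 48*sin(w)^4 - 24*sin(w)^2 - 6 - 1/sin(w) + 2*cos(w)/sin(w)^3 + 2/sin(w)^3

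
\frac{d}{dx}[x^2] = 2*x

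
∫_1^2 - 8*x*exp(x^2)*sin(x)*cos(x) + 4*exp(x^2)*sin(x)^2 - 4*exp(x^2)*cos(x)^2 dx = 2*E*(sin(2) - exp(3)*sin(4))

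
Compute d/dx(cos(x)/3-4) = -sin(x)/3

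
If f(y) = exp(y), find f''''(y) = exp(y)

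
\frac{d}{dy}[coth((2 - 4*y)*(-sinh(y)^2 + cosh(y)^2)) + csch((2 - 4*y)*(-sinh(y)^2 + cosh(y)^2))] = (4*sinh(4*y - 2)^2*coth(4*y - 2)*csch(4*y - 2) + 4)/sinh(4*y - 2)^2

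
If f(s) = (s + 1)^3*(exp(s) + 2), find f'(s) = s^3*exp(s) + 6*s^2*exp(s) + 6*s^2 + 9*s*exp(s) + 12*s + 4*exp(s) + 6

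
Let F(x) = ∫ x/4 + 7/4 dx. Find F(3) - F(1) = 9/2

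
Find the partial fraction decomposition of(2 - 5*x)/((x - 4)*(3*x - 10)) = 22/(3*x - 10) - 9/(x - 4)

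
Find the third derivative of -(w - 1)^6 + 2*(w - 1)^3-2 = -120*w^3 + 360*w^2 - 360*w + 132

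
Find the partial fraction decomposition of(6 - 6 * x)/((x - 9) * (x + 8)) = -54/(17*(x + 8)) - 48/(17*(x - 9))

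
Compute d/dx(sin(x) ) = cos(x)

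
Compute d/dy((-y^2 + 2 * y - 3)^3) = -6*y^5 + 30*y^4 - 84*y^3 + 132*y^2 - 126*y + 54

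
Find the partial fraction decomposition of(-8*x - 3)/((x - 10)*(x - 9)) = 75/(x - 9) - 83/(x - 10)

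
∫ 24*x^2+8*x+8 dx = 8*x^3 + 4*x^2 + 8*x + C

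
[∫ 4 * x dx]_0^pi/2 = pi^2/2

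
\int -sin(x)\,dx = cos(x) + C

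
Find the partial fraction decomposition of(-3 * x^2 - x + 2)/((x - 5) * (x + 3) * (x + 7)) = -23/(8*(x + 7)) + 11/(16*(x + 3)) - 13/(16*(x - 5))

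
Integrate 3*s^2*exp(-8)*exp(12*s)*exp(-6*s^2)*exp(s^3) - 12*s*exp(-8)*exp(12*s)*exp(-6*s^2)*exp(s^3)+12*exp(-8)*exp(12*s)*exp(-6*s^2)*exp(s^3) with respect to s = exp((s - 2)^3) + C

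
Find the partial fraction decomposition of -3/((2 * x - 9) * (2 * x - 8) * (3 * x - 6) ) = -2/(5*(2*x - 9)) - 1/(20*(x - 2)) + 1/(4*(x - 4))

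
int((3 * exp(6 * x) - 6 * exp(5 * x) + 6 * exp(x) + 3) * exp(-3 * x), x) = (-(1 - exp(x))*exp(x) - 1)^3*exp(-3*x) + C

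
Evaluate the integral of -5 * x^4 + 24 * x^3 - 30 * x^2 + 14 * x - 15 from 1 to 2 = -5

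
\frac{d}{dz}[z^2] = 2*z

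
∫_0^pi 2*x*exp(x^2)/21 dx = -1/21 + exp(pi^2)/21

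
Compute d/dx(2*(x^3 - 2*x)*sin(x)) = 2*x^3*cos(x) + 6*x^2*sin(x) - 4*x*cos(x) - 4*sin(x)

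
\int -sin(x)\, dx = cos(x) + C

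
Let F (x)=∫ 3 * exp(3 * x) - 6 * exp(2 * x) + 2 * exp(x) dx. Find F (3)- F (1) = -exp(3) - (-1 + E)^3 + E + (-1 + exp(3))^3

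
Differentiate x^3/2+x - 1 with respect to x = 3*x^2/2 + 1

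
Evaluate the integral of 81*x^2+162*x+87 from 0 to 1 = 195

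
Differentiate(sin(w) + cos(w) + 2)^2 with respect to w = 2*cos(2*w) + 4*sqrt(2)*cos(w + pi/4)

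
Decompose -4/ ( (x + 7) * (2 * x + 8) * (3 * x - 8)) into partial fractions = -9/(290*(3*x - 8)) - 2/(87*(x + 7)) + 1/(30*(x + 4))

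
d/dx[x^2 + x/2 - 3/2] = 2*x + 1/2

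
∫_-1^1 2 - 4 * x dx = 4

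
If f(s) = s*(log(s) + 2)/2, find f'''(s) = -1/(2*s^2)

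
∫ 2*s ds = s^2 + C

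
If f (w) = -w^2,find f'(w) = -2*w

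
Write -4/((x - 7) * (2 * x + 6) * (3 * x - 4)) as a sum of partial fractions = 18/(221*(3*x - 4)) - 1/(65*(x + 3)) - 1/(85*(x - 7))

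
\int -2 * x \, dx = -x^2 + C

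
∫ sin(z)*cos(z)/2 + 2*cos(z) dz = (sin(z) + 4)^2/4 + C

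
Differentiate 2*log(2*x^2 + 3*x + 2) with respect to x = (8*x + 6)/(2*x^2 + 3*x + 2)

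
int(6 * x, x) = 3*x^2 + C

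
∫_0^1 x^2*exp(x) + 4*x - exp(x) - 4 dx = -3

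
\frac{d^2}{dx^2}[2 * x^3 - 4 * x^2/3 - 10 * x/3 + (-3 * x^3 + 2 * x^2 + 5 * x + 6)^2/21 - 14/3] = 90*x^4/7 - 80*x^3/7 - 104*x^2/7 + 52*x/7 + 2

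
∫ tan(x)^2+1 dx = tan(x) + C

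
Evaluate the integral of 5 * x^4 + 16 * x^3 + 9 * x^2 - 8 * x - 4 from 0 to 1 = 0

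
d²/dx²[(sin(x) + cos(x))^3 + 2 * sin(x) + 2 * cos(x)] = sqrt(2)*(-7*sin(x + pi/4) + 9*cos(3*x + pi/4))/2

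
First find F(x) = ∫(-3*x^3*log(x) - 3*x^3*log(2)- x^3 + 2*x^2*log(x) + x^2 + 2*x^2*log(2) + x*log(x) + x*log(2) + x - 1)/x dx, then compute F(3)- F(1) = -16*log(6)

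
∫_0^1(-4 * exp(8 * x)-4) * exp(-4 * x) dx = -exp(4) + exp(-4)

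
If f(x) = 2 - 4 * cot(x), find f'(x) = 4/sin(x)^2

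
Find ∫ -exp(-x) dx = exp(-x) + C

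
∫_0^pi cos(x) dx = 0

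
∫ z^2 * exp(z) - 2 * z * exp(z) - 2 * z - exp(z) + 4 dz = ((z - 2)^2 - 1)*(exp(z) - 1) + C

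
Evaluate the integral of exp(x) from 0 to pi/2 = -1 + exp(pi/2)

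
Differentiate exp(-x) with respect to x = -exp(-x)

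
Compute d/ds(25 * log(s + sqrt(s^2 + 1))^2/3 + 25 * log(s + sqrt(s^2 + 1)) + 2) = (50*s*log(s + sqrt(s^2 + 1)) + 75*s + 50*sqrt(s^2 + 1)*log(s + sqrt(s^2 + 1)) + 75*sqrt(s^2 + 1))/(3*s^2 + 3*s*sqrt(s^2 + 1) + 3)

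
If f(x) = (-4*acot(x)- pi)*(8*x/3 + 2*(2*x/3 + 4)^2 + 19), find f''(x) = (-64*x^4*acot(x) - 16*pi*x^4 + 64*x^3 - 128*x^2*acot(x) - 32*pi*x^2 - 3544*x - 64*acot(x) - 16*pi + 960)/(9*x^4 + 18*x^2 + 9)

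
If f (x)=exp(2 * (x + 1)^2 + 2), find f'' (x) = 16*x^2*exp(2*x^2 + 4*x + 4) + 32*x*exp(2*x^2 + 4*x + 4) + 20*exp(2*x^2 + 4*x + 4)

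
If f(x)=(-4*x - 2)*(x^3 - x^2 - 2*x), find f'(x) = -16*x^3 + 6*x^2 + 20*x + 4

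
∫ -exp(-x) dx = exp(-x) + C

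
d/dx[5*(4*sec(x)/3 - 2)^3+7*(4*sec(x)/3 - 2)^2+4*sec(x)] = 4*(105 - 184/cos(x) + 80/cos(x)^2)*sin(x)/(9*cos(x)^2)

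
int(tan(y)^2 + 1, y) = tan(y) + C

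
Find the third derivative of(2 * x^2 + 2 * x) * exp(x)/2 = x^2*exp(x) + 7*x*exp(x) + 9*exp(x)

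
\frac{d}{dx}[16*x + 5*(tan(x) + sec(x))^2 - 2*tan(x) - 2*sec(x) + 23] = 4*(20*sin(x) - sin(2*x) + 10*cos(x) - 5*cos(2*x) + 4*cos(3*x) + 15)/(3*cos(x) + cos(3*x))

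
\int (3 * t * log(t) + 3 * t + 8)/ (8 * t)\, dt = (3*t + 8)*log(t)/8 + C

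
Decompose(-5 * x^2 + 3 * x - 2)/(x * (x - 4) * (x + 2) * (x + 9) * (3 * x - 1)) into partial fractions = 9/(154*(3*x - 1)) - 31/(1638*(x + 9)) + 1/(21*(x + 2)) - 35/(1716*(x - 4)) - 1/(36*x)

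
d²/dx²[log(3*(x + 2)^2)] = -2/(x^2 + 4*x + 4)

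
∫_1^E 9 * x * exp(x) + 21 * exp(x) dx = -21*E + 3*(4 + 3*E)*exp(E)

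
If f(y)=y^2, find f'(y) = 2*y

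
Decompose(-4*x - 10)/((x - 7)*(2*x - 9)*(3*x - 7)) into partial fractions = -87/(91*(3*x - 7)) + 112/(65*(2*x - 9)) - 19/(35*(x - 7))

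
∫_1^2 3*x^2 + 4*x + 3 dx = 16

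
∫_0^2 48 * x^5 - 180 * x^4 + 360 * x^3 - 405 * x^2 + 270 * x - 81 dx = 98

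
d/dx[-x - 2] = -1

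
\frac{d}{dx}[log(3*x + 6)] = 1/(x + 2)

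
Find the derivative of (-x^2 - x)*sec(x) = -(x^2*sin(x)/cos(x) + x*sin(x)/cos(x) + 2*x + 1)/cos(x)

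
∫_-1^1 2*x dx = 0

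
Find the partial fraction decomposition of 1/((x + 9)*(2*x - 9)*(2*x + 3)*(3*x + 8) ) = 27/(5719*(3*x + 8)) - 1/(315*(2*x + 3)) + 1/(3483*(2*x - 9)) - 1/(7695*(x + 9))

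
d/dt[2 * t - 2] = 2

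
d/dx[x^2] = 2*x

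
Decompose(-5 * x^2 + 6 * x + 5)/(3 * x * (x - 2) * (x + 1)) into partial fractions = -2/(3*(x + 1)) - 1/(6*(x - 2)) - 5/(6*x)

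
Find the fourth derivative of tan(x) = 24*tan(x)^5 + 40*tan(x)^3 + 16*tan(x)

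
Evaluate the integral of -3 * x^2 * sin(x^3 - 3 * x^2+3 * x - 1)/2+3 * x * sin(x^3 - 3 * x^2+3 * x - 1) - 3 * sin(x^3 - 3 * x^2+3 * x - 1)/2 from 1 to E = -1/2 + cos((-1 + E)^3)/2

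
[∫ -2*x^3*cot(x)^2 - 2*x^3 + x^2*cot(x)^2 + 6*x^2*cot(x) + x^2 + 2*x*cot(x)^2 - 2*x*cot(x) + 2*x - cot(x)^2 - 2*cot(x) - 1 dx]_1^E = (-exp(2) - 2*E + 1 + 2*exp(3))*cot(E)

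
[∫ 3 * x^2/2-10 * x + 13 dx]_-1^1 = 27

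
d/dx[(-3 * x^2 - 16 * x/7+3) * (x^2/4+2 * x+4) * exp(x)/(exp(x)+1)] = (-21*x^4*exp(x) - 84*x^3*exp(2*x) - 268*x^3*exp(x) - 552*x^2*exp(2*x) - 995*x^2*exp(x) - 886*x*exp(2*x) - 974*x*exp(x) - 88*exp(2*x) + 248*exp(x))/(28*exp(2*x) + 56*exp(x) + 28)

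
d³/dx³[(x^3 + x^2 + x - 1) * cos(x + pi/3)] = x^3*sin(x + pi/3) + x^2*sin(x + pi/3) - 9*x^2*cos(x + pi/3) - 17*x*sin(x + pi/3) - 6*x*cos(x + pi/3) - 7*sin(x + pi/3) + 3*cos(x + pi/3)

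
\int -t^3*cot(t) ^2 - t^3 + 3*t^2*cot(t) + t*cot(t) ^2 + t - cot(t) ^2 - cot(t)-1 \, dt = (t^3 - t + 1)*cot(t) + C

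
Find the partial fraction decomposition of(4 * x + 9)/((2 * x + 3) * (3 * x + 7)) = 1/(5*(3*x + 7)) + 6/(5*(2*x + 3))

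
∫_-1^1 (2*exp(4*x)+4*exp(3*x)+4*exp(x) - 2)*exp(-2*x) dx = -(-E + exp(-1) + 2)^2 + (-exp(-1) + 2 + E)^2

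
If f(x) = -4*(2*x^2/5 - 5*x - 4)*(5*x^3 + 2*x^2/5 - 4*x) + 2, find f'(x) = -40*x^4 + 9936*x^3/25 + 1416*x^2/5 - 736*x/5 - 64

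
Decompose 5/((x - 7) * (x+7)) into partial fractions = -5/(14*(x + 7)) + 5/(14*(x - 7))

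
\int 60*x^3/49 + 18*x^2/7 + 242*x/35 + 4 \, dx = 15*x^4/49 + 6*x^3/7 + 121*x^2/35 + 4*x + C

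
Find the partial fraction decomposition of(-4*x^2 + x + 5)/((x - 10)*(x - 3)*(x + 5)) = -5/(6*(x + 5)) + 1/(2*(x - 3)) - 11/(3*(x - 10))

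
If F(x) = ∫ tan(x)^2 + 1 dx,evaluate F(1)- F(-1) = 2*tan(1)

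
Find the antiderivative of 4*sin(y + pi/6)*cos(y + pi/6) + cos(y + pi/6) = (2*sin(y + pi/6) + 1)*sin(y + pi/6) + C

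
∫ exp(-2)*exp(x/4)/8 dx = exp(x/4 - 2)/2 + C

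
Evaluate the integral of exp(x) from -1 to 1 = E - exp(-1)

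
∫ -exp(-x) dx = exp(-x) + C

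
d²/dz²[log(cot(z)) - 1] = (cot(z)^4 - 1)*tan(z)^2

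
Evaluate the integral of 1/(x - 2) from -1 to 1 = -log(3)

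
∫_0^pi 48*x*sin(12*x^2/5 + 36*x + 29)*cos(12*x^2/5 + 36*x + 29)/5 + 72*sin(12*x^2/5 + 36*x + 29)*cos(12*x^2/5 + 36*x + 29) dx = -cos(24*pi^2/5 + 58)/2 + cos(58)/2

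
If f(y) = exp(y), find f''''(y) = exp(y)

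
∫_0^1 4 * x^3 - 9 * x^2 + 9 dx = 7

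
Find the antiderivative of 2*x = x^2 + C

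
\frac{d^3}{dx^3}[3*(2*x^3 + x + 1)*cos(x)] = 6*x^3*sin(x) - 54*x^2*cos(x) - 105*x*sin(x) + 3*sin(x) + 27*cos(x)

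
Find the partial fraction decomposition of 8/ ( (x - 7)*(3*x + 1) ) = -12/(11*(3*x + 1)) + 4/(11*(x - 7))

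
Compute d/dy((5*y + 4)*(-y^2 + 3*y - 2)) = -15*y^2 + 22*y + 2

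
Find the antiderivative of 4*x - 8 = 2*x^2 - 8*x + C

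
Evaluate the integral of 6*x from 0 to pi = 3*pi^2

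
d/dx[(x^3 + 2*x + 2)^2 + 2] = 6*x^5 + 16*x^3 + 12*x^2 + 8*x + 8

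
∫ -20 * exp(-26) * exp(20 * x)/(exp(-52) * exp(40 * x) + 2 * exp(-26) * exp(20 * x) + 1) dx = 1/(exp(20*x - 26) + 1) + C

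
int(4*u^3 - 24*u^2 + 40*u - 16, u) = u^4 - 8*u^3 + 20*u^2 - 16*u + C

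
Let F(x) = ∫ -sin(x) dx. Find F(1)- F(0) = -1 + cos(1)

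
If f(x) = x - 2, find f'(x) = 1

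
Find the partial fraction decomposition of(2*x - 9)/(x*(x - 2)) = -5/(2*(x - 2)) + 9/(2*x)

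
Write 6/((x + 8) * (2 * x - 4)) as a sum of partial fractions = -3/(10*(x + 8)) + 3/(10*(x - 2))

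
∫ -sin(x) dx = cos(x) + C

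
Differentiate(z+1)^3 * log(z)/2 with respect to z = (3*z^3*log(z) + z^3 + 6*z^2*log(z) + 3*z^2 + 3*z*log(z) + 3*z + 1)/(2*z)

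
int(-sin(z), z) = cos(z) + C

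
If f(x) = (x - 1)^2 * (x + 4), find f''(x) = 6*x + 4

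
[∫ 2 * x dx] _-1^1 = 0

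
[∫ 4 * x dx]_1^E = -2 + 2*exp(2)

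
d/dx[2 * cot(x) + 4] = -2/sin(x)^2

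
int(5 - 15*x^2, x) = -5*x^3 + 5*x + C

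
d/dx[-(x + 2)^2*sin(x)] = -x^2*cos(x) - 2*x*sin(x) - 4*x*cos(x) - 4*sin(x) - 4*cos(x)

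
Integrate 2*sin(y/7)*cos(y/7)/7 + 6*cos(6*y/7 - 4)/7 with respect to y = sin(y/7)^2 + sin(6*y/7 - 4) + C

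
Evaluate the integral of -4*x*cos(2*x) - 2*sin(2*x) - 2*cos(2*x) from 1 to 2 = 3*sin(2) - 5*sin(4)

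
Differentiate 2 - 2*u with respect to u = -2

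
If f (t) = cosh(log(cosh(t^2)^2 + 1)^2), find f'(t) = 8*t*log(cosh(t^2)^2 + 1)*sinh(t^2)*sinh(log(cosh(t^2)^2 + 1)^2)*cosh(t^2)/(cosh(t^2)^2 + 1)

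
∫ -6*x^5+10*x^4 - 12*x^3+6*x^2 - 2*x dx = -x^6 + 2*x^5 - 3*x^4 + 2*x^3 - x^2 + C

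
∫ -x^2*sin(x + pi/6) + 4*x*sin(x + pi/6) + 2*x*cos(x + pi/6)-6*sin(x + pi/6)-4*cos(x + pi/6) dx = ((x - 2)^2 + 2)*cos(x + pi/6) + C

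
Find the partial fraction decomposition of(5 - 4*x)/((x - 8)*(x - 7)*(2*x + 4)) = 13/(180*(x + 2)) + 23/(18*(x - 7)) - 27/(20*(x - 8))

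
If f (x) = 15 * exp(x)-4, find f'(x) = 15*exp(x)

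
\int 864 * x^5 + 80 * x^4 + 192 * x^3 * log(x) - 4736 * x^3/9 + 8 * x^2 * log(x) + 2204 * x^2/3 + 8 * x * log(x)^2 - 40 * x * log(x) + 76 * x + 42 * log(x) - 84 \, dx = 12*x^3 + 2*x^2/3 + 2*x*log(x) - 6*x + 4*(18*x^3 + x^2 + 3*x*log(x) - 9*x + 15)^2/9 + C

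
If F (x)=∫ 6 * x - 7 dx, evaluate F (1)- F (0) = -4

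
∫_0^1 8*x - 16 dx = -12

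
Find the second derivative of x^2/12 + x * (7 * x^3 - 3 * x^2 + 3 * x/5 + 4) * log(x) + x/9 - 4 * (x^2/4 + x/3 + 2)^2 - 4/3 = (7560*x^3*log(x) + 4140*x^3 - 1620*x^2*log(x) - 1710*x^2 + 108*x*log(x) - 623*x + 360)/(90*x)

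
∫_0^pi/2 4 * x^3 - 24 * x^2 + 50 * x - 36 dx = -24 - 3*(-2 + pi/2)^2 + ((-2 + pi/2)^2 + 2)^2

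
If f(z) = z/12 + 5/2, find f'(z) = 1/12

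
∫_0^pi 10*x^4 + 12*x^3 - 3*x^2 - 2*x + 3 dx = -2 + (1 + pi)^3*(-3*pi + 2 + 2*pi^2)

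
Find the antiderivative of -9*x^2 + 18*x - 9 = -3*x^3 + 9*x^2 - 9*x + C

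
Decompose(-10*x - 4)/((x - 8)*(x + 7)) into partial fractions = -22/(5*(x + 7)) - 28/(5*(x - 8))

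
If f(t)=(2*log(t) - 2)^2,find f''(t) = (16 - 8*log(t))/t^2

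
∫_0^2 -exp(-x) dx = -1 + exp(-2)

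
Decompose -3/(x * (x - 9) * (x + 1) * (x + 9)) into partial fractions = 1/(432*(x + 9)) - 3/(80*(x + 1)) - 1/(540*(x - 9)) + 1/(27*x)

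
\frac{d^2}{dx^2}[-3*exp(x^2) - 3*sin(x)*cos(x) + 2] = -12*x^2*exp(x^2) - 6*exp(x^2) + 6*sin(2*x)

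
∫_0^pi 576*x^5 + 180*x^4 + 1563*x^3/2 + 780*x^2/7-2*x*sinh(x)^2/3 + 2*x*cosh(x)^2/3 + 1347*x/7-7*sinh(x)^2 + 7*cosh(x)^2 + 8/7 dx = 23*pi^2/42 + 57*pi/7 + 8*pi^3/7 + 6*(3*pi^2/4 + 4*pi + 4*pi^3)^2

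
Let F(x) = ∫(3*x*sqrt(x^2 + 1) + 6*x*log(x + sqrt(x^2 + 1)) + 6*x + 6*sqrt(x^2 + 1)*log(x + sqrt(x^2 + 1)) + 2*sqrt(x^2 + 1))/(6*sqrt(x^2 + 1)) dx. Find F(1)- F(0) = -5/12 + (1 + sqrt(2))*log(1 + sqrt(2))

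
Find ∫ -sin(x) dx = cos(x) + C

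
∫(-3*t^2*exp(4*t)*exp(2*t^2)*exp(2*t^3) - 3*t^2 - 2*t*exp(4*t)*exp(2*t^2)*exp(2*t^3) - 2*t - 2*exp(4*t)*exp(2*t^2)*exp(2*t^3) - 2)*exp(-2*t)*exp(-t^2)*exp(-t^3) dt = -2*sinh(t*(t^2 + t + 2)) + C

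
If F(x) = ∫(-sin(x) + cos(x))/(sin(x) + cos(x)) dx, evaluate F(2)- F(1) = log(sin(pi/4 + 2)) - log(sin(pi/4 + 1))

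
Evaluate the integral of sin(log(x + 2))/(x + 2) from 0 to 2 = -cos(log(4)) + cos(log(2))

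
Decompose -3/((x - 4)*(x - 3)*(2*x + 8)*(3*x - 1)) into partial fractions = -81/(2288*(3*x - 1)) + 3/(1456*(x + 4)) + 3/(112*(x - 3)) - 3/(176*(x - 4))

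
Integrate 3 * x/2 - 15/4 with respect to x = 3*x^2/4 - 15*x/4 + C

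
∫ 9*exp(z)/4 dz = 9*exp(z)/4 + C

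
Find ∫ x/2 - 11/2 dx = x^2/4 - 11*x/2 + C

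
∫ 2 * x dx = x^2 + C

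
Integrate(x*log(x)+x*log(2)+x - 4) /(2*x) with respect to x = (x - 4)*log(2*x)/2 + C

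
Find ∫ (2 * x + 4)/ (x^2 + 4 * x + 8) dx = log((x + 2)^2 + 4) + C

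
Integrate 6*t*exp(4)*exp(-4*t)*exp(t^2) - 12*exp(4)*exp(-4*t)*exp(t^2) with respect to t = 3*exp((t - 2)^2) + C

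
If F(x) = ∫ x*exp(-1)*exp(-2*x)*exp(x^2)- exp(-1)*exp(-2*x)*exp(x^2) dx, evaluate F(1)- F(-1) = -exp(2)/2 + exp(-2)/2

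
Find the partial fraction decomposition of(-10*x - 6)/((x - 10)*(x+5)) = -44/(15*(x + 5)) - 106/(15*(x - 10))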